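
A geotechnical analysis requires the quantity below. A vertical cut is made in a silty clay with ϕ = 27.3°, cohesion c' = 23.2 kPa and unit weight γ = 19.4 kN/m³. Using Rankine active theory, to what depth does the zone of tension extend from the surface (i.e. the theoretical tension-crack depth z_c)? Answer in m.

3.93 m

K_a = tan²(45° − 27.3°/2) = 0.3711; √K_a = 0.6092.
The active pressure is zero where K_a γ z = 2c√K_a, so z_c = 2c/(γ√K_a) = 2×23.2/(19.4×0.6092) = 3.926 m.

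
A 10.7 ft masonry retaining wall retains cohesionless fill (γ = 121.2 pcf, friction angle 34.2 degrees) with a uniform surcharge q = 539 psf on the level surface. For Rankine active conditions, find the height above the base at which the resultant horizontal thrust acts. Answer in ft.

K_a = 0.2803.
Triangular part P₁ = ½K_aγH² = 1945 at H/3 = 3.567 ft; rectangular part P₂ = K_a q H = 1617 at H/2 = 5.350 ft.
ȳ = (P₁·3.567 + P₂·5.350)/(P₁+P₂) = 4.376 ft.

4.38 ft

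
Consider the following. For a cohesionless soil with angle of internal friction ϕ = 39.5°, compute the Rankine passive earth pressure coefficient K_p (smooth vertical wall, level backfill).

K_p = (1 + sin φ)/(1 − sin φ) = tan²(45° + 39.5°/2) = 4.496.

4.50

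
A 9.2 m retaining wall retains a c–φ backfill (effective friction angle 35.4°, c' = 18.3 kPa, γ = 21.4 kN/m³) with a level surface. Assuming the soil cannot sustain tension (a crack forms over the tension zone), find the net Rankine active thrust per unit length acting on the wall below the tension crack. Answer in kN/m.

K_a = 0.2664; √K_a = 0.5161.
Tension-crack depth z_c = 2c/(γ√K_a) = 2×18.3/(21.4×0.5161) = 3.314 m.
σ_a at base = K_a γ H − 2c√K_a = 0.2664×21.4×9.2 − 2×18.3×0.5161 = 33.56 kPa.
P_a = ½ × 33.56 × (H − z_c) = 0.5×33.56×5.886 = 98.77 kN/m.

98.8 kN/m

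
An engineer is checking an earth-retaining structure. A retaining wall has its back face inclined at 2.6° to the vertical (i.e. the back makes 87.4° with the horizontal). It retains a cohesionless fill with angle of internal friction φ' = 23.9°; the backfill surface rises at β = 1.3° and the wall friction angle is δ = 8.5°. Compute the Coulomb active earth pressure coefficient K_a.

0.417

K_a = sin²(α+φ) / [sin²α · sin(α−δ) · (1 + √{sin(φ+δ)sin(φ−β) / (sin(α−δ)sin(α+β))})²].
With α = 87.4°, φ = 23.9°, δ = 8.5°, β = 1.3°: K_a = 0.4169.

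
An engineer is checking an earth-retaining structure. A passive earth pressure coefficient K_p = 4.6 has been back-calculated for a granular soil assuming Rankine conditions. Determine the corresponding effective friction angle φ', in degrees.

40.0°

K_p = (1+sin φ)/(1−sin φ) ⇒ sin φ = (K_p − 1)/(K_p + 1) = 0.6429.
φ = arcsin(0.6429) = 40.01°.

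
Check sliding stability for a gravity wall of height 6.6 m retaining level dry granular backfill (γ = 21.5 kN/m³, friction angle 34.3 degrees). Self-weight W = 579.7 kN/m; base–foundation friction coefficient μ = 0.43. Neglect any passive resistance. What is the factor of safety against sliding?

K_a = tan²(45° − 34.3°/2) = 0.2792.
P_a = ½K_aγH² = 0.5×0.2792×21.5×6.6² = 130.7 kN/m, acting at H/3 = 2.200 m above the base.
FS_sliding = μW / P_a = 0.43×579.7 / 130.7 = 1.907.

1.91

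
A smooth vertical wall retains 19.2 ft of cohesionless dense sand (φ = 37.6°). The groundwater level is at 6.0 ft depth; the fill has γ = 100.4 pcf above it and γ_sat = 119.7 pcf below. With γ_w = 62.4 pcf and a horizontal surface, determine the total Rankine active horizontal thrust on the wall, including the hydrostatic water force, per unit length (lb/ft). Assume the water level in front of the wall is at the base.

9010 lb/ft

K_a = tan²(45° − φ/2) = 0.2421.
γ' = 119.7 − 62.4 = 57.30 pcf. Depth below WT = 13.2 ft.
σ'_h at WT = K_a γ d_w = 145.9 psf; at base = 145.9 + K_a γ' × 13.2 = 329.0 psf.
P₁ (0–6.0 ft) = ½×145.9×6.0 = 437.6. P₂ (6.0–19.2 ft) = ½(145.9+329.0)×13.2 = 3134.
P_w = ½ γ_w h₂² = 0.5×62.4×13.2² = 5436. Total = 437.6+3134+5436 = 9008 lb/ft.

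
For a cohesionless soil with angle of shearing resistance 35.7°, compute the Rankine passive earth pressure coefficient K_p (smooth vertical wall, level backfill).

K_p = (1 + sin φ)/(1 − sin φ) = tan²(45° + 35.7°/2) = 3.802.

3.80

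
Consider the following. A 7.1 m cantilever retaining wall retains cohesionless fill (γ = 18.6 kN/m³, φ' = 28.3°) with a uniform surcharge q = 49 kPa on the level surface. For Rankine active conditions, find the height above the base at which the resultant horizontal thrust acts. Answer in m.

2.87 m

K_a = 0.3568.
Triangular part P₁ = ½K_aγH² = 167.3 at H/3 = 2.367 m; rectangular part P₂ = K_a q H = 124.1 at H/2 = 3.550 m.
ȳ = (P₁·2.367 + P₂·3.550)/(P₁+P₂) = 2.871 m.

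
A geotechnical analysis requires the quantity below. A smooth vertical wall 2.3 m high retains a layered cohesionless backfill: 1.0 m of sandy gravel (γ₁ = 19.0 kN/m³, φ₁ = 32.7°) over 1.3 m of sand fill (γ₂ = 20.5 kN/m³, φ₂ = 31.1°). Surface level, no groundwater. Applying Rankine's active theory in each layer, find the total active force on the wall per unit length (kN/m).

K_a1 = tan²(45°−32.7°/2) = 0.2985; K_a2 = tan²(45°−31.1°/2) = 0.3188.
Layer 1: σ at base = K_a1 γ₁ h₁ = 5.671 kPa; P₁ = ½×5.671×1.0 = 2.836.
Layer 2: σ_v at top = γ₁h₁ = 19.00; σ_h top = K_a2×19.00 = 6.057; σ_h base = K_a2×(19.00+20.5×1.3) = 14.55.
P₂ = ½(6.057+14.55)×1.3 = 13.40. Total P_a = 2.836+13.40 = 16.23 kN/m.

16.2 kN/m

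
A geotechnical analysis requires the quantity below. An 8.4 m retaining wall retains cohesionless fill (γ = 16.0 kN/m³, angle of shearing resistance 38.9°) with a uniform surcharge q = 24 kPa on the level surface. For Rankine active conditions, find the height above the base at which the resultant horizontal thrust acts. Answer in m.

K_a = 0.2285.
Triangular part P₁ = ½K_aγH² = 129.0 at H/3 = 2.800 m; rectangular part P₂ = K_a q H = 46.07 at H/2 = 4.200 m.
ȳ = (P₁·2.800 + P₂·4.200)/(P₁+P₂) = 3.168 m.

3.17 m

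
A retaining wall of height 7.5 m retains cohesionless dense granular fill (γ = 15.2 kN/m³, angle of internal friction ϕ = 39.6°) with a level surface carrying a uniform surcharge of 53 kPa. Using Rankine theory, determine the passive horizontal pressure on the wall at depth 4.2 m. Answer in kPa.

K_p = (1 + sin φ)/(1 − sin φ) = 4.516.
σ_v = γz + q = 15.2 × 4.2 + 53 = 116.8 kPa.
σ_h = K_p σ_v = 4.516 × 116.8 = 527.7 kPa.

528 kPa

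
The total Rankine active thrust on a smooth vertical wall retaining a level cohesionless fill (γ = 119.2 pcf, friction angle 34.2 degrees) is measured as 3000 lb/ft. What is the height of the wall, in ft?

13.4 ft

K_a = 0.2803. P_a = ½ K_a γ H² ⇒ H = √(2P_a/(K_a γ)).
H = √(2×3000/(0.2803×119.2)) = 13.40 ft.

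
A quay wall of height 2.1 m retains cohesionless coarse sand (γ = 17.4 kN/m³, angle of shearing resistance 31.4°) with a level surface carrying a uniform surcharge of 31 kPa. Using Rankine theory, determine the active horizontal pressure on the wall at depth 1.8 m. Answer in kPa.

K_a = (1 − sin φ)/(1 + sin φ) = 0.3149.
σ_v = γz + q = 17.4 × 1.8 + 31 = 62.32 kPa.
σ_h = K_a σ_v = 0.3149 × 62.32 = 19.63 kPa.

19.6 kPa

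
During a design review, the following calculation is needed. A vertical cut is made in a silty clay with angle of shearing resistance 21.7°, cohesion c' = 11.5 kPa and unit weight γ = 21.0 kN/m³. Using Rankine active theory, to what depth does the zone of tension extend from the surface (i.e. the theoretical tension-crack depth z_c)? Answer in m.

1.61 m

K_a = tan²(45° − 21.7°/2) = 0.4601; √K_a = 0.6783.
The active pressure is zero where K_a γ z = 2c√K_a, so z_c = 2c/(γ√K_a) = 2×11.5/(21.0×0.6783) = 1.615 m.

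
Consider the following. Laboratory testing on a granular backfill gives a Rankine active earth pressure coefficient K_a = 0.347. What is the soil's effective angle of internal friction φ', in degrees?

29.0°

K_a = tan²(45° − φ/2) ⇒ 45° − φ/2 = arctan(√0.347) = 30.50°.
φ = 2(45° − 30.50°) = 29.00°.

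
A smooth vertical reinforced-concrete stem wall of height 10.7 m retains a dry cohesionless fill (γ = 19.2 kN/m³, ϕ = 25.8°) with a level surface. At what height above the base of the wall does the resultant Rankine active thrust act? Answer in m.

K_a = 0.3935.
The pressure distribution is triangular, so the resultant acts at H/3 above the base = 10.7/3 = 3.567 m.

3.57 m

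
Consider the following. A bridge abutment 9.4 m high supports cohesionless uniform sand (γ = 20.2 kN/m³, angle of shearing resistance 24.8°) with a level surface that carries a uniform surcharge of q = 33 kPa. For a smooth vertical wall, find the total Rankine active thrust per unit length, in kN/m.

492 kN/m

K_a = tan²(45° − φ/2) = 0.4090.
Soil triangle: ½ K_a γ H² = 0.5×0.4090×20.2×9.4² = 365.0 kN/m.
Surcharge rectangle: K_a q H = 0.4090×33×9.4 = 126.9 kN/m.
Total = 365.0 + 126.9 = 491.9 kN/m.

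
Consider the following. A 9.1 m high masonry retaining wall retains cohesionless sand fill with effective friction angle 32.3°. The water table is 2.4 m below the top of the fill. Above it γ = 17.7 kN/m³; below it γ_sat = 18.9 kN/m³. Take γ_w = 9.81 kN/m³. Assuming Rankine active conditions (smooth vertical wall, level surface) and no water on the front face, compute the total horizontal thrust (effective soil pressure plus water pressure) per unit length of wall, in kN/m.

384 kN/m

K_a = tan²(45° − φ/2) = 0.3035.
γ' = 18.9 − 9.81 = 9.090 kN/m³. Depth below WT = 6.7 m.
σ'_h at WT = K_a γ d_w = 12.89 kPa; at base = 12.89 + K_a γ' × 6.7 = 31.37 kPa.
P₁ (0–2.4 m) = ½×12.89×2.4 = 15.47. P₂ (2.4–9.1 m) = ½(12.89+31.37)×6.7 = 148.3.
P_w = ½ γ_w h₂² = 0.5×9.81×6.7² = 220.2. Total = 15.47+148.3+220.2 = 383.9 kN/m.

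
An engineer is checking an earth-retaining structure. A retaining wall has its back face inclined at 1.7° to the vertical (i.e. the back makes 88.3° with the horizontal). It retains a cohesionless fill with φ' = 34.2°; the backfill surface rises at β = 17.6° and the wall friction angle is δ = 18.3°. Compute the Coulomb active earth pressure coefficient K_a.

0.336

K_a = sin²(α+φ) / [sin²α · sin(α−δ) · (1 + √{sin(φ+δ)sin(φ−β) / (sin(α−δ)sin(α+β))})²].
With α = 88.3°, φ = 34.2°, δ = 18.3°, β = 17.6°: K_a = 0.3364.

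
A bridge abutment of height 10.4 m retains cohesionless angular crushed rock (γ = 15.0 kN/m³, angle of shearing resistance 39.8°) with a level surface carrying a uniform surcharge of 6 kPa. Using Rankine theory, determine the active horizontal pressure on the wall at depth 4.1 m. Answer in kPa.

K_a = (1 − sin φ)/(1 + sin φ) = 0.2194.
σ_v = γz + q = 15.0 × 4.1 + 6 = 67.50 kPa.
σ_h = K_a σ_v = 0.2194 × 67.50 = 14.81 kPa.

14.8 kPa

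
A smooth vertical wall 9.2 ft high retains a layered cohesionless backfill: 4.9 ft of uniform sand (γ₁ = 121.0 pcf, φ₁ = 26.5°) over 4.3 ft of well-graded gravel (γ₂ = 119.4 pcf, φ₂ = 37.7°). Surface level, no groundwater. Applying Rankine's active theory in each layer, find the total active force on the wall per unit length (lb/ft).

K_a1 = tan²(45°−26.5°/2) = 0.3829; K_a2 = tan²(45°−37.7°/2) = 0.2411.
Layer 1: σ at base = K_a1 γ₁ h₁ = 227.0 psf; P₁ = ½×227.0×4.9 = 556.3.
Layer 2: σ_v at top = γ₁h₁ = 592.9; σ_h top = K_a2×592.9 = 142.9; σ_h base = K_a2×(592.9+119.4×4.3) = 266.7.
P₂ = ½(142.9+266.7)×4.3 = 880.7. Total P_a = 556.3+880.7 = 1437 lb/ft.

1440 lb/ft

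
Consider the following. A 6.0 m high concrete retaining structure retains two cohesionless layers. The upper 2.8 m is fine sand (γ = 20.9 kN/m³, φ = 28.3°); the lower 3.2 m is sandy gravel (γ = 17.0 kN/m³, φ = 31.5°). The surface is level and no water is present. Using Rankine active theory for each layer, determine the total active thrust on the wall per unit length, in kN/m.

115 kN/m

K_a1 = tan²(45°−28.3°/2) = 0.3568; K_a2 = tan²(45°−31.5°/2) = 0.3136.
Layer 1: σ at base = K_a1 γ₁ h₁ = 20.88 kPa; P₁ = ½×20.88×2.8 = 29.23.
Layer 2: σ_v at top = γ₁h₁ = 58.52; σ_h top = K_a2×58.52 = 18.35; σ_h base = K_a2×(58.52+17.0×3.2) = 35.42.
P₂ = ½(18.35+35.42)×3.2 = 86.03. Total P_a = 29.23+86.03 = 115.3 kN/m.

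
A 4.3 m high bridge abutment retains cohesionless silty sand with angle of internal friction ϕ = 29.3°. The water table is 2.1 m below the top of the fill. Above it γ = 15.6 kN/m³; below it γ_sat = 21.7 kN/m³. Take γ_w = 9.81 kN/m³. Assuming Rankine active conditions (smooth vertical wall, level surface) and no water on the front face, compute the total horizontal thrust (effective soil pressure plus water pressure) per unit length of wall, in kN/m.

K_a = tan²(45° − φ/2) = 0.3428.
γ' = 21.7 − 9.81 = 11.89 kN/m³. Depth below WT = 2.2 m.
σ'_h at WT = K_a γ d_w = 11.23 kPa; at base = 11.23 + K_a γ' × 2.2 = 20.20 kPa.
P₁ (0–2.1 m) = ½×11.23×2.1 = 11.79. P₂ (2.1–4.3 m) = ½(11.23+20.20)×2.2 = 34.57.
P_w = ½ γ_w h₂² = 0.5×9.81×2.2² = 23.74. Total = 11.79+34.57+23.74 = 70.11 kN/m.

70.1 kN/m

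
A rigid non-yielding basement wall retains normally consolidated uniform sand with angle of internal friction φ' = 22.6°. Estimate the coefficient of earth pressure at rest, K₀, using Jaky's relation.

0.616

K₀ = 1 − sin φ' = 1 − sin 22.6° = 0.6157.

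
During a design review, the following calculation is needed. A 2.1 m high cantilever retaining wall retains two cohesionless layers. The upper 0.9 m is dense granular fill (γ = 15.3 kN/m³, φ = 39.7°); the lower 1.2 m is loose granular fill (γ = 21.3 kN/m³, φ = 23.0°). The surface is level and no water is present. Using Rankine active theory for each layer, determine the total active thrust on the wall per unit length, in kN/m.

15.3 kN/m

K_a1 = tan²(45°−39.7°/2) = 0.2204; K_a2 = tan²(45°−23.0°/2) = 0.4381.
Layer 1: σ at base = K_a1 γ₁ h₁ = 3.035 kPa; P₁ = ½×3.035×0.9 = 1.366.
Layer 2: σ_v at top = γ₁h₁ = 13.77; σ_h top = K_a2×13.77 = 6.033; σ_h base = K_a2×(13.77+21.3×1.2) = 17.23.
P₂ = ½(6.033+17.23)×1.2 = 13.96. Total P_a = 1.366+13.96 = 15.32 kN/m.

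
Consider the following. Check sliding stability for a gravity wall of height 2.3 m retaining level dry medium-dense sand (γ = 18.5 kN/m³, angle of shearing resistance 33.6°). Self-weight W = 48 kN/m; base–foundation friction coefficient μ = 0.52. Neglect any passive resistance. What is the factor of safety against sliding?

1.77

K_a = tan²(45° − 33.6°/2) = 0.2875.
P_a = ½K_aγH² = 0.5×0.2875×18.5×2.3² = 14.07 kN/m, acting at H/3 = 0.7667 m above the base.
FS_sliding = μW / P_a = 0.52×48 / 14.07 = 1.774.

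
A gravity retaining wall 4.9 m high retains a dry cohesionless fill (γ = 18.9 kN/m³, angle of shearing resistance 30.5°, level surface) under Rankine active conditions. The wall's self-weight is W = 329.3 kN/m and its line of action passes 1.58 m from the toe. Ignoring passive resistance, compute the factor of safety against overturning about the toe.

K_a = tan²(45° − 30.5°/2) = 0.3267.
P_a = ½K_aγH² = 0.5×0.3267×18.9×4.9² = 74.12 kN/m, acting at H/3 = 1.633 m above the base.
Overturning moment M_o = P_a × H/3 = 74.12 × 1.633 = 121.1.
Resisting moment M_r = W × 1.58 = 329.3 × 1.58 = 520.3.
FS_overturning = M_r/M_o = 520.3/121.1 = 4.298.

4.30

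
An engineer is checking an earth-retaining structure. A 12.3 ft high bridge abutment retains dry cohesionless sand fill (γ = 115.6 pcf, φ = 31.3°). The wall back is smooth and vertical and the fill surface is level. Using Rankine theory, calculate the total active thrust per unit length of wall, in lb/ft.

K_a = tan²(45° − φ/2) = 0.3162.
P_a = ½ K_a γ H² = 0.5 × 0.3162 × 115.6 × 12.3² = 2765 lb/ft.

2770 lb/ft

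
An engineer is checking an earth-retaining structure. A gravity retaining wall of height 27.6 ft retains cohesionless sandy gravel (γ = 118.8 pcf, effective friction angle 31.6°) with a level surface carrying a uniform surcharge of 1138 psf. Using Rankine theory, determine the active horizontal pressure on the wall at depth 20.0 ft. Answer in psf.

1100 psf

K_a = (1 − sin φ)/(1 + sin φ) = 0.3123.
σ_v = γz + q = 118.8 × 20.0 + 1138 = 3514 psf.
σ_h = K_a σ_v = 0.3123 × 3514 = 1098 psf.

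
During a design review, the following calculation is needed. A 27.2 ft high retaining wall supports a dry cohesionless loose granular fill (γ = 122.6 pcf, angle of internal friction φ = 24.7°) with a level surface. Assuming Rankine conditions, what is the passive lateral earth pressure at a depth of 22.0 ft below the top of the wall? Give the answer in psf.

6570 psf

K_p = (1 + sin φ)/(1 − sin φ) = 2.436.
σ_h = K_p γ z = 2.436 × 122.6 × 22.0 = 6569 psf.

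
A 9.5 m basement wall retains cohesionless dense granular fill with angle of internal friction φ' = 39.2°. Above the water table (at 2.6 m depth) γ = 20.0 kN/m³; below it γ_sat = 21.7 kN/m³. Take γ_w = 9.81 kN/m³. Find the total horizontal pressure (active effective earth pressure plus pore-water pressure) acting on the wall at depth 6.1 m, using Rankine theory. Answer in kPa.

K_a = (1 − sin φ)/(1 + sin φ) = 0.2255.
γ' = 21.7 − 9.81 = 11.89 kN/m³.
Effective vertical stress at 6.1 m: σ'_v = 20.0×2.6 + 11.89×3.50 = 93.61 kPa.
σ'_h = K_a σ'_v = 0.2255 × 93.61 = 21.11 kPa; u = γ_w × 3.50 = 34.34 kPa.
Total σ_h = 21.11 + 34.34 = 55.44 kPa.

55.4 kPa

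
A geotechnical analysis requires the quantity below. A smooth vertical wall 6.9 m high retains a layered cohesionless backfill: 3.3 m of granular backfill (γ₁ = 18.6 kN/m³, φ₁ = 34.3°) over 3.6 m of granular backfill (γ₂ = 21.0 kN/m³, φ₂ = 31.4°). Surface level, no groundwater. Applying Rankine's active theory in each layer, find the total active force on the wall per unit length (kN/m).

K_a1 = tan²(45°−34.3°/2) = 0.2792; K_a2 = tan²(45°−31.4°/2) = 0.3149.
Layer 1: σ at base = K_a1 γ₁ h₁ = 17.13 kPa; P₁ = ½×17.13×3.3 = 28.27.
Layer 2: σ_v at top = γ₁h₁ = 61.38; σ_h top = K_a2×61.38 = 19.33; σ_h base = K_a2×(61.38+21.0×3.6) = 43.14.
P₂ = ½(19.33+43.14)×3.6 = 112.4. Total P_a = 28.27+112.4 = 140.7 kN/m.

141 kN/m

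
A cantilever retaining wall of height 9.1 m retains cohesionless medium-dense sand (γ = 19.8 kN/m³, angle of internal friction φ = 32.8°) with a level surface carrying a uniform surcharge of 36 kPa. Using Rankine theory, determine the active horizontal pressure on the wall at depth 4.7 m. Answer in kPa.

K_a = (1 − sin φ)/(1 + sin φ) = 0.2973.
σ_v = γz + q = 19.8 × 4.7 + 36 = 129.1 kPa.
σ_h = K_a σ_v = 0.2973 × 129.1 = 38.36 kPa.

38.4 kPa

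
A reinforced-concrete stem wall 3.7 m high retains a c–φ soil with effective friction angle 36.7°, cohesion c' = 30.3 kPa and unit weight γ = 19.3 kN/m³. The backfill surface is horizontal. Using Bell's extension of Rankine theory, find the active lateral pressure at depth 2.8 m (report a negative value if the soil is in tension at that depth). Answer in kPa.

-16.8 kPa

K_a = (1 − sin φ)/(1 + sin φ) = 0.2519.
σ_a = K_a γ z − 2c√K_a = 0.2519×19.3×2.8 − 2×30.3×0.5019 = -16.80 kPa.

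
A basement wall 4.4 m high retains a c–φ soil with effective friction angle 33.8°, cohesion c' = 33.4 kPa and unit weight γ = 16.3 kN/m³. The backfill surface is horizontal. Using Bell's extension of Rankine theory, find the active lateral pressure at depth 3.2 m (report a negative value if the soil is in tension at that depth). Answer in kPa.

-20.8 kPa

K_a = (1 − sin φ)/(1 + sin φ) = 0.2851.
σ_a = K_a γ z − 2c√K_a = 0.2851×16.3×3.2 − 2×33.4×0.5340 = -20.80 kPa.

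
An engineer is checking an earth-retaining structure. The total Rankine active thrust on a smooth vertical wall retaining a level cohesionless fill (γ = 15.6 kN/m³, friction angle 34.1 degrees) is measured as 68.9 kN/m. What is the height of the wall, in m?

K_a = 0.2815. P_a = ½ K_a γ H² ⇒ H = √(2P_a/(K_a γ)).
H = √(2×68.9/(0.2815×15.6)) = 5.601 m.

5.60 m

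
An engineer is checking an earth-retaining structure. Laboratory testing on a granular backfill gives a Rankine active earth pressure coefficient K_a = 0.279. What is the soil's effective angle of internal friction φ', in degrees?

K_a = tan²(45° − φ/2) ⇒ 45° − φ/2 = arctan(√0.279) = 27.84°.
φ = 2(45° − 27.84°) = 34.31°.

34.3°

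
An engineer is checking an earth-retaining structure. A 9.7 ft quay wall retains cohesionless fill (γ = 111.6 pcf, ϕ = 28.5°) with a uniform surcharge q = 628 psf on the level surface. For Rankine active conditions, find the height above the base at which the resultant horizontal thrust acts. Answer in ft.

K_a = 0.3540.
Triangular part P₁ = ½K_aγH² = 1858 at H/3 = 3.233 ft; rectangular part P₂ = K_a q H = 2156 at H/2 = 4.850 ft.
ȳ = (P₁·3.233 + P₂·4.850)/(P₁+P₂) = 4.102 ft.

4.10 ft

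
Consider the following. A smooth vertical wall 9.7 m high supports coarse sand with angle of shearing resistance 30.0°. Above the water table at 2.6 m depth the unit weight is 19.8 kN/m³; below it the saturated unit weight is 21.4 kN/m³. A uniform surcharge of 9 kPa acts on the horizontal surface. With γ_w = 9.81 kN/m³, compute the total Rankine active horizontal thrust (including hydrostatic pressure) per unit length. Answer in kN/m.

K_a = tan²(45° − φ/2) = 0.3333.
γ' = 21.4 − 9.81 = 11.59 kN/m³. h₂ = H − d_w = 7.1 m.
σ'_h: at surface K_a·q = 3.000; at WT K_a(q+γd_w) = 20.16; at base K_a(q+γd_w+γ'h₂) = 47.59 kPa.
P₁ = ½(3.000+20.16)×2.6 = 30.11; P₂ = ½(20.16+47.59)×7.1 = 240.5; P_w = ½γ_w h₂² = 247.3.
Total = 30.11+240.5+247.3 = 517.9 kN/m.

518 kN/m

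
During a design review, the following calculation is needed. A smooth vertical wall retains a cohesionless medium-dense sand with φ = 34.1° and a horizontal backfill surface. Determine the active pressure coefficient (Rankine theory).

0.282

K_a = (1 − sin φ)/(1 + sin φ) = (1 − sin 34.1°)/(1 + sin 34.1°) = 0.2815.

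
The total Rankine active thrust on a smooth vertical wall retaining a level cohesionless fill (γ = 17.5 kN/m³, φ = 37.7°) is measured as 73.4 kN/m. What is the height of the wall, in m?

K_a = 0.2411. P_a = ½ K_a γ H² ⇒ H = √(2P_a/(K_a γ)).
H = √(2×73.4/(0.2411×17.5)) = 5.899 m.

5.90 m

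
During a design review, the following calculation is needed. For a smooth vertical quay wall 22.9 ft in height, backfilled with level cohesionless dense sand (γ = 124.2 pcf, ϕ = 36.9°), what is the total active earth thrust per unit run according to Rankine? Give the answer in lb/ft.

8130 lb/ft

K_a = tan²(45° − φ/2) = 0.2497.
P_a = ½ K_a γ H² = 0.5 × 0.2497 × 124.2 × 22.9² = 8131 lb/ft.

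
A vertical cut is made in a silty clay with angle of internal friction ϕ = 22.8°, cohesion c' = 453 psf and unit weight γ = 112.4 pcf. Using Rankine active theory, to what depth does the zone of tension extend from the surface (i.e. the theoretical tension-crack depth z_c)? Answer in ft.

K_a = tan²(45° − 22.8°/2) = 0.4414; √K_a = 0.6644.
The active pressure is zero where K_a γ z = 2c√K_a, so z_c = 2c/(γ√K_a) = 2×453/(112.4×0.6644) = 12.13 ft.

12.1 ft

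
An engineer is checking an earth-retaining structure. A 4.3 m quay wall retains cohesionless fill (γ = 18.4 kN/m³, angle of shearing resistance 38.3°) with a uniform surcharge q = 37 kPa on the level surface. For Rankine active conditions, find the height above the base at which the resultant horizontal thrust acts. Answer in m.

1.78 m

K_a = 0.2347.
Triangular part P₁ = ½K_aγH² = 39.93 at H/3 = 1.433 m; rectangular part P₂ = K_a q H = 37.35 at H/2 = 2.150 m.
ȳ = (P₁·1.433 + P₂·2.150)/(P₁+P₂) = 1.780 m.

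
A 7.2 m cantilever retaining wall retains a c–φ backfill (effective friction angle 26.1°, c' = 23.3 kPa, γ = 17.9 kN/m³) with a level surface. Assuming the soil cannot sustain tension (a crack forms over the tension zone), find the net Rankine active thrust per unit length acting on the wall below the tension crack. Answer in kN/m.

31.9 kN/m

K_a = 0.3889; √K_a = 0.6237.
Tension-crack depth z_c = 2c/(γ√K_a) = 2×23.3/(17.9×0.6237) = 4.174 m.
σ_a at base = K_a γ H − 2c√K_a = 0.3889×17.9×7.2 − 2×23.3×0.6237 = 21.07 kPa.
P_a = ½ × 21.07 × (H − z_c) = 0.5×21.07×3.026 = 31.87 kN/m.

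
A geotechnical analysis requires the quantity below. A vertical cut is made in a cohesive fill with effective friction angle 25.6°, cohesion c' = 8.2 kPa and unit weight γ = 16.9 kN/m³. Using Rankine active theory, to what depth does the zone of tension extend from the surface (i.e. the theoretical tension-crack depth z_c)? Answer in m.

1.54 m

K_a = tan²(45° − 25.6°/2) = 0.3966; √K_a = 0.6297.
The active pressure is zero where K_a γ z = 2c√K_a, so z_c = 2c/(γ√K_a) = 2×8.2/(16.9×0.6297) = 1.541 m.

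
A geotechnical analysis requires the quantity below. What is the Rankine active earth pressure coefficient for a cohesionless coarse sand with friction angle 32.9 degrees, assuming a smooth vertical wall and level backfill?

K_a = (1 − sin φ)/(1 + sin φ) = (1 − sin 32.9°)/(1 + sin 32.9°) = 0.2960.

0.296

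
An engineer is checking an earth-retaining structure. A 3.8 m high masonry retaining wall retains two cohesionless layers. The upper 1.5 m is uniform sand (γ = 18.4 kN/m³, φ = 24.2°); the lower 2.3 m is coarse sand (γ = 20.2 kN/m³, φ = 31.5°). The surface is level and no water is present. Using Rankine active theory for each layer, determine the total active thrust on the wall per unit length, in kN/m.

K_a1 = tan²(45°−24.2°/2) = 0.4185; K_a2 = tan²(45°−31.5°/2) = 0.3136.
Layer 1: σ at base = K_a1 γ₁ h₁ = 11.55 kPa; P₁ = ½×11.55×1.5 = 8.663.
Layer 2: σ_v at top = γ₁h₁ = 27.60; σ_h top = K_a2×27.60 = 8.656; σ_h base = K_a2×(27.60+20.2×2.3) = 23.23.
P₂ = ½(8.656+23.23)×2.3 = 36.67. Total P_a = 8.663+36.67 = 45.33 kN/m.

45.3 kN/m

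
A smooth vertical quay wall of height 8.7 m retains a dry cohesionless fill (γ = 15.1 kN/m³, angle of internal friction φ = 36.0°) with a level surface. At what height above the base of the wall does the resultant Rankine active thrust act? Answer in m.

K_a = 0.2596.
The pressure distribution is triangular, so the resultant acts at H/3 above the base = 8.7/3 = 2.900 m.

2.90 m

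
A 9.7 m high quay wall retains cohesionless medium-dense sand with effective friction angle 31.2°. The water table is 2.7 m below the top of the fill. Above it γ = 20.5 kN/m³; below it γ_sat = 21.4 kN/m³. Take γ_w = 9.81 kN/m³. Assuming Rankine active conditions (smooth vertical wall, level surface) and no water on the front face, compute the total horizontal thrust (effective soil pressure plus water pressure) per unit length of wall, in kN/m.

K_a = tan²(45° − φ/2) = 0.3175.
γ' = 21.4 − 9.81 = 11.59 kN/m³. Depth below WT = 7.0 m.
σ'_h at WT = K_a γ d_w = 17.57 kPa; at base = 17.57 + K_a γ' × 7.0 = 43.33 kPa.
P₁ (0–2.7 m) = ½×17.57×2.7 = 23.72. P₂ (2.7–9.7 m) = ½(17.57+43.33)×7.0 = 213.2.
P_w = ½ γ_w h₂² = 0.5×9.81×7.0² = 240.3. Total = 23.72+213.2+240.3 = 477.2 kN/m.

477 kN/m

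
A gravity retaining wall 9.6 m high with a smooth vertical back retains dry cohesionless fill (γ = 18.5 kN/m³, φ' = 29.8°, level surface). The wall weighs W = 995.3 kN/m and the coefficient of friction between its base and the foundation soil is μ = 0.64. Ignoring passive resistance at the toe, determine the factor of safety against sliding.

K_a = tan²(45° − 29.8°/2) = 0.3360.
P_a = ½K_aγH² = 0.5×0.3360×18.5×9.6² = 286.5 kN/m, acting at H/3 = 3.200 m above the base.
FS_sliding = μW / P_a = 0.64×995.3 / 286.5 = 2.224.

2.22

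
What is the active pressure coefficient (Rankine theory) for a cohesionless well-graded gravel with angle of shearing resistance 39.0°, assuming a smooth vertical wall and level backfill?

0.228

K_a = tan²(45° − φ/2) = tan²(25.50°) = 0.2275.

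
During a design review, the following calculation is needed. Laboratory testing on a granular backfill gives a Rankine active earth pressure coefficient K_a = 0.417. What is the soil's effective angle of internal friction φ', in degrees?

24.3°

K_a = tan²(45° − φ/2) ⇒ 45° − φ/2 = arctan(√0.417) = 32.85°.
φ = 2(45° − 32.85°) = 24.29°.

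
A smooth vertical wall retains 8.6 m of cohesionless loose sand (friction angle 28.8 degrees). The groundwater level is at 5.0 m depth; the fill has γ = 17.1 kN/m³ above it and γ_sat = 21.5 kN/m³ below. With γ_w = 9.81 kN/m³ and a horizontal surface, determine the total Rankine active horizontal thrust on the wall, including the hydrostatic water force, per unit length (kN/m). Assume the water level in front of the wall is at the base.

K_a = tan²(45° − φ/2) = 0.3498.
γ' = 21.5 − 9.81 = 11.69 kN/m³. Depth below WT = 3.6 m.
σ'_h at WT = K_a γ d_w = 29.90 kPa; at base = 29.90 + K_a γ' × 3.6 = 44.62 kPa.
P₁ (0–5.0 m) = ½×29.90×5.0 = 74.76. P₂ (5.0–8.6 m) = ½(29.90+44.62)×3.6 = 134.1.
P_w = ½ γ_w h₂² = 0.5×9.81×3.6² = 63.57. Total = 74.76+134.1+63.57 = 272.5 kN/m.

272 kN/m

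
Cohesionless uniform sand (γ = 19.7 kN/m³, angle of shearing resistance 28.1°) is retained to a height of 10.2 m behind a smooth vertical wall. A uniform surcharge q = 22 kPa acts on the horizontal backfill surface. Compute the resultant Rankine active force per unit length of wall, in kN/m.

449 kN/m

K_a = tan²(45° − φ/2) = 0.3596.
Soil triangle: ½ K_a γ H² = 0.5×0.3596×19.7×10.2² = 368.5 kN/m.
Surcharge rectangle: K_a q H = 0.3596×22×10.2 = 80.70 kN/m.
Total = 368.5 + 80.70 = 449.2 kN/m.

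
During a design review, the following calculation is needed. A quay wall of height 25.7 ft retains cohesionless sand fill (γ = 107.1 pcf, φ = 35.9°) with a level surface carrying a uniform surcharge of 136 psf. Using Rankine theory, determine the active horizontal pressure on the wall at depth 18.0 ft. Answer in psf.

538 psf

K_a = (1 − sin φ)/(1 + sin φ) = 0.2607.
σ_v = γz + q = 107.1 × 18.0 + 136 = 2064 psf.
σ_h = K_a σ_v = 0.2607 × 2064 = 538.1 psf.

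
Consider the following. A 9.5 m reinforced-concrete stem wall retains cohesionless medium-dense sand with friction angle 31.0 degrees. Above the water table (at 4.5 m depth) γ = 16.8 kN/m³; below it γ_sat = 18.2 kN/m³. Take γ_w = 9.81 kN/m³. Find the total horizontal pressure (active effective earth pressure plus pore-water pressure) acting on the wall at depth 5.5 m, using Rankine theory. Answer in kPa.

K_a = (1 − sin φ)/(1 + sin φ) = 0.3201.
γ' = 18.2 − 9.81 = 8.390 kN/m³.
Effective vertical stress at 5.5 m: σ'_v = 16.8×4.5 + 8.390×1.00 = 83.99 kPa.
σ'_h = K_a σ'_v = 0.3201 × 83.99 = 26.89 kPa; u = γ_w × 1.00 = 9.810 kPa.
Total σ_h = 26.89 + 9.810 = 36.70 kPa.

36.7 kPa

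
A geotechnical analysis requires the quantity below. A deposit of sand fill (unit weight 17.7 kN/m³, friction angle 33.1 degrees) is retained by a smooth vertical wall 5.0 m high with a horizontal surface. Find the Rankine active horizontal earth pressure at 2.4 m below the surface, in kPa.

12.5 kPa

K_a = (1 − sin φ)/(1 + sin φ) = 0.2936.
σ_h = K_a γ z = 0.2936 × 17.7 × 2.4 = 12.47 kPa.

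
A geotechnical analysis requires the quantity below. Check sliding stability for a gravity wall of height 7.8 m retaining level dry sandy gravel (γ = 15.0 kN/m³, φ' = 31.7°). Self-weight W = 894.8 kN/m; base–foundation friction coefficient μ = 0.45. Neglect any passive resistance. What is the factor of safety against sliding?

K_a = tan²(45° − 31.7°/2) = 0.3111.
P_a = ½K_aγH² = 0.5×0.3111×15.0×7.8² = 141.9 kN/m, acting at H/3 = 2.600 m above the base.
FS_sliding = μW / P_a = 0.45×894.8 / 141.9 = 2.837.

2.84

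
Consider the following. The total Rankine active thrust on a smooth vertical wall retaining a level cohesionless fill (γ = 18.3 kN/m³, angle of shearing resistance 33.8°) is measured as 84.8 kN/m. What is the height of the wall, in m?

5.70 m

K_a = 0.2851. P_a = ½ K_a γ H² ⇒ H = √(2P_a/(K_a γ)).
H = √(2×84.8/(0.2851×18.3)) = 5.701 m.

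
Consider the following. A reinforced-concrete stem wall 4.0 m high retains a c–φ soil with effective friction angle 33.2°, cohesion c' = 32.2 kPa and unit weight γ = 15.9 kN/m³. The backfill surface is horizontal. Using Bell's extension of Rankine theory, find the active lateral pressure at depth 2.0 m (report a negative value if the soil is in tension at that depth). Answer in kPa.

-25.5 kPa

K_a = (1 − sin φ)/(1 + sin φ) = 0.2924.
σ_a = K_a γ z − 2c√K_a = 0.2924×15.9×2.0 − 2×32.2×0.5407 = -25.52 kPa.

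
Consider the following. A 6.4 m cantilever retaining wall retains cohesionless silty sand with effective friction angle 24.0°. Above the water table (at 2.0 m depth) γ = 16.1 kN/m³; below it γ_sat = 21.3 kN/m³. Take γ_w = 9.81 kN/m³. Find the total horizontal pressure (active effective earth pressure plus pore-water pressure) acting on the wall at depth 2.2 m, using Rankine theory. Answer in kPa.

K_a = (1 − sin φ)/(1 + sin φ) = 0.4217.
γ' = 21.3 − 9.81 = 11.49 kN/m³.
Effective vertical stress at 2.2 m: σ'_v = 16.1×2.0 + 11.49×0.200 = 34.50 kPa.
σ'_h = K_a σ'_v = 0.4217 × 34.50 = 14.55 kPa; u = γ_w × 0.200 = 1.962 kPa.
Total σ_h = 14.55 + 1.962 = 16.51 kPa.

16.5 kPa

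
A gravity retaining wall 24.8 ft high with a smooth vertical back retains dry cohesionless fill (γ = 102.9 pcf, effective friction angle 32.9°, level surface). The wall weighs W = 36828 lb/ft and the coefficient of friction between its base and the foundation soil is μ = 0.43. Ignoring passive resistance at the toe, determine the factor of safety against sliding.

1.69

K_a = tan²(45° − 32.9°/2) = 0.2960.
P_a = ½K_aγH² = 0.5×0.2960×102.9×24.8² = 9368 lb/ft, acting at H/3 = 8.267 ft above the base.
FS_sliding = μW / P_a = 0.43×36828 / 9368 = 1.691.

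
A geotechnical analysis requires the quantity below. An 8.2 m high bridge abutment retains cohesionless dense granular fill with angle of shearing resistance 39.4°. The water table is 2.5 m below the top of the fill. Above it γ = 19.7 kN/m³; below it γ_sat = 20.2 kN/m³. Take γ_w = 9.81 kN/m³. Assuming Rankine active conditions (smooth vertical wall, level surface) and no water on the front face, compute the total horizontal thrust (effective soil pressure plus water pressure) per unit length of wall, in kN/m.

K_a = tan²(45° − φ/2) = 0.2234.
γ' = 20.2 − 9.81 = 10.39 kN/m³. Depth below WT = 5.7 m.
σ'_h at WT = K_a γ d_w = 11.00 kPa; at base = 11.00 + K_a γ' × 5.7 = 24.24 kPa.
P₁ (0–2.5 m) = ½×11.00×2.5 = 13.76. P₂ (2.5–8.2 m) = ½(11.00+24.24)×5.7 = 100.4.
P_w = ½ γ_w h₂² = 0.5×9.81×5.7² = 159.4. Total = 13.76+100.4+159.4 = 273.6 kN/m.

274 kN/m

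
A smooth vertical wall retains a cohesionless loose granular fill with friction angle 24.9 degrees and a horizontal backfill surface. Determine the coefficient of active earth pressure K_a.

K_a = (1 − sin φ)/(1 + sin φ) = (1 − sin 24.9°)/(1 + sin 24.9°) = 0.4074.

0.407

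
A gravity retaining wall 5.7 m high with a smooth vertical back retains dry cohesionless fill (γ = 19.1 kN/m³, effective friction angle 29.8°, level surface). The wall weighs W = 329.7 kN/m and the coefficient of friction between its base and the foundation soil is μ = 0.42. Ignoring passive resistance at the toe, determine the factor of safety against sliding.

1.33

K_a = tan²(45° − 29.8°/2) = 0.3360.
P_a = ½K_aγH² = 0.5×0.3360×19.1×5.7² = 104.3 kN/m, acting at H/3 = 1.900 m above the base.
FS_sliding = μW / P_a = 0.42×329.7 / 104.3 = 1.328.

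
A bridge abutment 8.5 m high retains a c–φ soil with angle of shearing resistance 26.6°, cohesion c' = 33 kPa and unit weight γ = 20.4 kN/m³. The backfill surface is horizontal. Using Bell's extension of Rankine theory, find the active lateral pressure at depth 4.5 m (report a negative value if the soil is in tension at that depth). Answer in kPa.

K_a = (1 − sin φ)/(1 + sin φ) = 0.3814.
σ_a = K_a γ z − 2c√K_a = 0.3814×20.4×4.5 − 2×33×0.6176 = -5.746 kPa.

-5.75 kPa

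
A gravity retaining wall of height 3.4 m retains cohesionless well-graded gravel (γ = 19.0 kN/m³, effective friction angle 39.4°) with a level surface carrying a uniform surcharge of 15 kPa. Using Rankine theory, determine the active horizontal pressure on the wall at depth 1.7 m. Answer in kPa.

K_a = (1 − sin φ)/(1 + sin φ) = 0.2234.
σ_v = γz + q = 19.0 × 1.7 + 15 = 47.30 kPa.
σ_h = K_a σ_v = 0.2234 × 47.30 = 10.57 kPa.

10.6 kPa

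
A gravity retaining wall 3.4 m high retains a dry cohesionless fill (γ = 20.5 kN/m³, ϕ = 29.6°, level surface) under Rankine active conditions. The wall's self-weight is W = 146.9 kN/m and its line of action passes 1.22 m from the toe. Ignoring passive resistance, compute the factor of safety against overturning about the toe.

K_a = tan²(45° − 29.6°/2) = 0.3387.
P_a = ½K_aγH² = 0.5×0.3387×20.5×3.4² = 40.14 kN/m, acting at H/3 = 1.133 m above the base.
Overturning moment M_o = P_a × H/3 = 40.14 × 1.133 = 45.49.
Resisting moment M_r = W × 1.22 = 146.9 × 1.22 = 179.2.
FS_overturning = M_r/M_o = 179.2/45.49 = 3.940.

3.94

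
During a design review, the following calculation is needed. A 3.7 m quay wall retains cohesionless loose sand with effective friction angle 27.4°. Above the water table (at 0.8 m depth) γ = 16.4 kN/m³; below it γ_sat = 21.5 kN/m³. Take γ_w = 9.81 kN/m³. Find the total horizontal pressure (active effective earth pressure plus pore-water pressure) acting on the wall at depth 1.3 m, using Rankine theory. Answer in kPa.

K_a = (1 − sin φ)/(1 + sin φ) = 0.3697.
γ' = 21.5 − 9.81 = 11.69 kN/m³.
Effective vertical stress at 1.3 m: σ'_v = 16.4×0.8 + 11.69×0.500 = 18.96 kPa.
σ'_h = K_a σ'_v = 0.3697 × 18.96 = 7.011 kPa; u = γ_w × 0.500 = 4.905 kPa.
Total σ_h = 7.011 + 4.905 = 11.92 kPa.

11.9 kPa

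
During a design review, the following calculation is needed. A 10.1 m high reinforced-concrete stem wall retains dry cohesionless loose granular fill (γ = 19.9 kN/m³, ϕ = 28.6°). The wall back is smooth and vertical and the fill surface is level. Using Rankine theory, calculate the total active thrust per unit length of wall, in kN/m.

358 kN/m

K_a = tan²(45° − φ/2) = 0.3525.
P_a = ½ K_a γ H² = 0.5 × 0.3525 × 19.9 × 10.1² = 357.8 kN/m.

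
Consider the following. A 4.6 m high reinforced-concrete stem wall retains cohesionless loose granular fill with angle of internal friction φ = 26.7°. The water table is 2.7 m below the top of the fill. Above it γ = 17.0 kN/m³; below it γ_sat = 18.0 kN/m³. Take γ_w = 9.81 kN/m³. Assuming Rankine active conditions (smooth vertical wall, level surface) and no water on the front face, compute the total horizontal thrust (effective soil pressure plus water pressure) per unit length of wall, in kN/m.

K_a = tan²(45° − φ/2) = 0.3800.
γ' = 18.0 − 9.81 = 8.190 kN/m³. Depth below WT = 1.9 m.
σ'_h at WT = K_a γ d_w = 17.44 kPa; at base = 17.44 + K_a γ' × 1.9 = 23.35 kPa.
P₁ (0–2.7 m) = ½×17.44×2.7 = 23.54. P₂ (2.7–4.6 m) = ½(17.44+23.35)×1.9 = 38.75.
P_w = ½ γ_w h₂² = 0.5×9.81×1.9² = 17.71. Total = 23.54+38.75+17.71 = 80.00 kN/m.

80.0 kN/m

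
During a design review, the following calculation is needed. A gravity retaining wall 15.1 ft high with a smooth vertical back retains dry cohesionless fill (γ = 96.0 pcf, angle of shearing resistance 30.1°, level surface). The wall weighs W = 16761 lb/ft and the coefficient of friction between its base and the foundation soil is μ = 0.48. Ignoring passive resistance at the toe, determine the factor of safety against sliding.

K_a = tan²(45° − 30.1°/2) = 0.3320.
P_a = ½K_aγH² = 0.5×0.3320×96.0×15.1² = 3633 lb/ft, acting at H/3 = 5.033 ft above the base.
FS_sliding = μW / P_a = 0.48×16761 / 3633 = 2.214.

2.21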